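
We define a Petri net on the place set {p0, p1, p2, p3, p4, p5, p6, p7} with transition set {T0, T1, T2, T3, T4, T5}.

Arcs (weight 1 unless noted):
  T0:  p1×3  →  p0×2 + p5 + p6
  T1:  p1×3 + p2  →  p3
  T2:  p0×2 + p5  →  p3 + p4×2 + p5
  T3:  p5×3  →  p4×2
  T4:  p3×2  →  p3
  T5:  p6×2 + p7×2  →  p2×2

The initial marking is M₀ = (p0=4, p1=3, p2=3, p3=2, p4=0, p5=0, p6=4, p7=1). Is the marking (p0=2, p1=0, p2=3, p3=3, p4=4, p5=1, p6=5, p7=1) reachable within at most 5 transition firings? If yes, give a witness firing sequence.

YES — reachable via ⟨T0, T2, T2, T4⟩ (4 firings)

step 1: fire T0:  (p0=4, p1=3, p2=3, p3=2, p4=0, p5=0, p6=4, p7=1) → (p0=6, p1=0, p2=3, p3=2, p4=0, p5=1, p6=5, p7=1)
step 2: fire T2:  (p0=6, p1=0, p2=3, p3=2, p4=0, p5=1, p6=5, p7=1) → (p0=4, p1=0, p2=3, p3=3, p4=2, p5=1, p6=5, p7=1)
step 3: fire T2:  (p0=4, p1=0, p2=3, p3=3, p4=2, p5=1, p6=5, p7=1) → (p0=2, p1=0, p2=3, p3=4, p4=4, p5=1, p6=5, p7=1)
step 4: fire T4:  (p0=2, p1=0, p2=3, p3=4, p4=4, p5=1, p6=5, p7=1) → (p0=2, p1=0, p2=3, p3=3, p4=4, p5=1, p6=5, p7=1)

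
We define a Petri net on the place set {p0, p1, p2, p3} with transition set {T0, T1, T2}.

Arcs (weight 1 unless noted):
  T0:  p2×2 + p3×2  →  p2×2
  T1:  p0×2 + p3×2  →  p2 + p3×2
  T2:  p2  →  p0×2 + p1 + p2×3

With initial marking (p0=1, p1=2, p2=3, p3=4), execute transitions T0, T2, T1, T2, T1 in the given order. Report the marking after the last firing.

(p0=1, p1=4, p2=9, p3=2)

step 1: fire T0:  (p0=1, p1=2, p2=3, p3=4) → (p0=1, p1=2, p2=3, p3=2)
step 2: fire T2:  (p0=1, p1=2, p2=3, p3=2) → (p0=3, p1=3, p2=5, p3=2)
step 3: fire T1:  (p0=3, p1=3, p2=5, p3=2) → (p0=1, p1=3, p2=6, p3=2)
step 4: fire T2:  (p0=1, p1=3, p2=6, p3=2) → (p0=3, p1=4, p2=8, p3=2)
step 5: fire T1:  (p0=3, p1=4, p2=8, p3=2) → (p0=1, p1=4, p2=9, p3=2)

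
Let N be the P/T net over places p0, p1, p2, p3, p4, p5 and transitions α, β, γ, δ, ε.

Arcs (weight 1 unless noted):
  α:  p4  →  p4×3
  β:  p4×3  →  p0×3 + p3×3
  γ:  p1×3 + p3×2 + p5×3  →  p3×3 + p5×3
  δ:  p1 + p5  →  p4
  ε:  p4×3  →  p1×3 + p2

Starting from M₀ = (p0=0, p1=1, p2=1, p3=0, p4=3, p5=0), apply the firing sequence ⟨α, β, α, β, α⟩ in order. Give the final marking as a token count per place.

(p0=6, p1=1, p2=1, p3=6, p4=3, p5=0)

step 1: fire α:  (p0=0, p1=1, p2=1, p3=0, p4=3, p5=0) → (p0=0, p1=1, p2=1, p3=0, p4=5, p5=0)
step 2: fire β:  (p0=0, p1=1, p2=1, p3=0, p4=5, p5=0) → (p0=3, p1=1, p2=1, p3=3, p4=2, p5=0)
step 3: fire α:  (p0=3, p1=1, p2=1, p3=3, p4=2, p5=0) → (p0=3, p1=1, p2=1, p3=3, p4=4, p5=0)
step 4: fire β:  (p0=3, p1=1, p2=1, p3=3, p4=4, p5=0) → (p0=6, p1=1, p2=1, p3=6, p4=1, p5=0)
step 5: fire α:  (p0=6, p1=1, p2=1, p3=6, p4=1, p5=0) → (p0=6, p1=1, p2=1, p3=6, p4=3, p5=0)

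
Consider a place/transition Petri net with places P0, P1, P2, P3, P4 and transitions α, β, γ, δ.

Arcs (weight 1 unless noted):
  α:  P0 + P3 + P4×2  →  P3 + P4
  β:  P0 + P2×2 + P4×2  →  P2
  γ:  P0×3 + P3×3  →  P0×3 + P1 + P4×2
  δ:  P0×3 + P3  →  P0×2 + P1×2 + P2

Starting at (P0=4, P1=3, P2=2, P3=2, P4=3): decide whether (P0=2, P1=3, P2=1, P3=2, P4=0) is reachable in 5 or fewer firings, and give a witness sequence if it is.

step 1: fire α:  (P0=4, P1=3, P2=2, P3=2, P4=3) → (P0=3, P1=3, P2=2, P3=2, P4=2)
step 2: fire β:  (P0=3, P1=3, P2=2, P3=2, P4=2) → (P0=2, P1=3, P2=1, P3=2, P4=0)

YES — reachable via ⟨α, β⟩ (2 firings)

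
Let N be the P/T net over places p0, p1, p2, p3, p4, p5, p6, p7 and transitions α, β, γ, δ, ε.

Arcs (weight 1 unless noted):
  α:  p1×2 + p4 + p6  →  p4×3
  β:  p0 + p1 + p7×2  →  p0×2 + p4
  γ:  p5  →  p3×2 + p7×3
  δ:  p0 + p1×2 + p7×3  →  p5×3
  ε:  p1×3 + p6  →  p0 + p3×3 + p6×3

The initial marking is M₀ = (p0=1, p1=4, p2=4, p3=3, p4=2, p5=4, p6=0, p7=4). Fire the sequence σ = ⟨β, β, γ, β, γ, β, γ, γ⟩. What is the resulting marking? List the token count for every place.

step 1: fire β:  (p0=1, p1=4, p2=4, p3=3, p4=2, p5=4, p6=0, p7=4) → (p0=2, p1=3, p2=4, p3=3, p4=3, p5=4, p6=0, p7=2)
step 2: fire β:  (p0=2, p1=3, p2=4, p3=3, p4=3, p5=4, p6=0, p7=2) → (p0=3, p1=2, p2=4, p3=3, p4=4, p5=4, p6=0, p7=0)
step 3: fire γ:  (p0=3, p1=2, p2=4, p3=3, p4=4, p5=4, p6=0, p7=0) → (p0=3, p1=2, p2=4, p3=5, p4=4, p5=3, p6=0, p7=3)
step 4: fire β:  (p0=3, p1=2, p2=4, p3=5, p4=4, p5=3, p6=0, p7=3) → (p0=4, p1=1, p2=4, p3=5, p4=5, p5=3, p6=0, p7=1)
step 5: fire γ:  (p0=4, p1=1, p2=4, p3=5, p4=5, p5=3, p6=0, p7=1) → (p0=4, p1=1, p2=4, p3=7, p4=5, p5=2, p6=0, p7=4)
step 6: fire β:  (p0=4, p1=1, p2=4, p3=7, p4=5, p5=2, p6=0, p7=4) → (p0=5, p1=0, p2=4, p3=7, p4=6, p5=2, p6=0, p7=2)
step 7: fire γ:  (p0=5, p1=0, p2=4, p3=7, p4=6, p5=2, p6=0, p7=2) → (p0=5, p1=0, p2=4, p3=9, p4=6, p5=1, p6=0, p7=5)
step 8: fire γ:  (p0=5, p1=0, p2=4, p3=9, p4=6, p5=1, p6=0, p7=5) → (p0=5, p1=0, p2=4, p3=11, p4=6, p5=0, p6=0, p7=8)

(p0=5, p1=0, p2=4, p3=11, p4=6, p5=0, p6=0, p7=8)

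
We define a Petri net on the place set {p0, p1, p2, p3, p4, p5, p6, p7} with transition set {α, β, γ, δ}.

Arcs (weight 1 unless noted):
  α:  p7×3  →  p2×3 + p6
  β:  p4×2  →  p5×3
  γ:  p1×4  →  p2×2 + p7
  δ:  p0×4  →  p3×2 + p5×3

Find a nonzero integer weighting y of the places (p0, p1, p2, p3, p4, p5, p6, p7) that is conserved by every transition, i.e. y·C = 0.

Incidence matrix C (rows=places, cols=transitions):
        α    β    γ    δ
   p0   0    0    0   -4
   p1   0    0   -4    0
   p2   3    0    2    0
   p3   0    0    0    2
   p4   0   -2    0    0
   p5   0    3    0    3
   p6   1    0    0    0
   p7  -3    0    1    0

Candidate y = [1, 0, 0, 2, 0, 0, 0, 0]; check y·C column-wise:
  col α: 1·0 + 0·3 + 2·0 + 0·1 + 0·-3 = 0
  col β: 1·0 + 2·0 + 0·-2 + 0·3 = 0
  col γ: 1·0 + 0·-4 + 0·2 + 2·0 + 0·1 = 0
  col δ: 1·-4 + 2·2 + 0·3 = 0

y = (p0:1, p1:0, p2:0, p3:2, p4:0, p5:0, p6:0, p7:0)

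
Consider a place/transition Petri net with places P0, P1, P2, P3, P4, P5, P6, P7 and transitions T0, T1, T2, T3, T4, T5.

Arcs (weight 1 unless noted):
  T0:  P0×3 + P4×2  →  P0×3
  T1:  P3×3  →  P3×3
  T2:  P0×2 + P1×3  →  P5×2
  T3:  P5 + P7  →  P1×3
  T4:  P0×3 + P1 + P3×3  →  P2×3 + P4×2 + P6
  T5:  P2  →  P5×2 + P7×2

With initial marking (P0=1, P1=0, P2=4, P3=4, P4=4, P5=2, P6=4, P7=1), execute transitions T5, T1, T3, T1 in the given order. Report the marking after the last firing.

(P0=1, P1=3, P2=3, P3=4, P4=4, P5=3, P6=4, P7=2)

step 1: fire T5:  (P0=1, P1=0, P2=4, P3=4, P4=4, P5=2, P6=4, P7=1) → (P0=1, P1=0, P2=3, P3=4, P4=4, P5=4, P6=4, P7=3)
step 2: fire T1:  (P0=1, P1=0, P2=3, P3=4, P4=4, P5=4, P6=4, P7=3) → (P0=1, P1=0, P2=3, P3=4, P4=4, P5=4, P6=4, P7=3)
step 3: fire T3:  (P0=1, P1=0, P2=3, P3=4, P4=4, P5=4, P6=4, P7=3) → (P0=1, P1=3, P2=3, P3=4, P4=4, P5=3, P6=4, P7=2)
step 4: fire T1:  (P0=1, P1=3, P2=3, P3=4, P4=4, P5=3, P6=4, P7=2) → (P0=1, P1=3, P2=3, P3=4, P4=4, P5=3, P6=4, P7=2)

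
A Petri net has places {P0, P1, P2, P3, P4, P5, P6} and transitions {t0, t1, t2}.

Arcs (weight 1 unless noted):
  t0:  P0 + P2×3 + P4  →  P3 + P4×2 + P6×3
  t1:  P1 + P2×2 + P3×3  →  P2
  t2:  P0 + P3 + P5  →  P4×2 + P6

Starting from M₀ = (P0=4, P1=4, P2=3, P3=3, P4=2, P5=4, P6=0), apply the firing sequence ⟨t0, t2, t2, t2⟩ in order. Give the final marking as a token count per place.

(P0=0, P1=4, P2=0, P3=1, P4=9, P5=1, P6=6)

step 1: fire t0:  (P0=4, P1=4, P2=3, P3=3, P4=2, P5=4, P6=0) → (P0=3, P1=4, P2=0, P3=4, P4=3, P5=4, P6=3)
step 2: fire t2:  (P0=3, P1=4, P2=0, P3=4, P4=3, P5=4, P6=3) → (P0=2, P1=4, P2=0, P3=3, P4=5, P5=3, P6=4)
step 3: fire t2:  (P0=2, P1=4, P2=0, P3=3, P4=5, P5=3, P6=4) → (P0=1, P1=4, P2=0, P3=2, P4=7, P5=2, P6=5)
step 4: fire t2:  (P0=1, P1=4, P2=0, P3=2, P4=7, P5=2, P6=5) → (P0=0, P1=4, P2=0, P3=1, P4=9, P5=1, P6=6)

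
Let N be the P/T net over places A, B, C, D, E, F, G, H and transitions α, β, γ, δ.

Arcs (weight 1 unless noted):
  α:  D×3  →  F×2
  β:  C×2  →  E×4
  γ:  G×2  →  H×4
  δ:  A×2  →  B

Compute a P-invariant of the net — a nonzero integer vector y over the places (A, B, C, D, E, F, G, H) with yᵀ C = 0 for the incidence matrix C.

Incidence matrix C (rows=places, cols=transitions):
        α    β    γ    δ
    A   0    0    0   -2
    B   0    0    0    1
    C   0   -2    0    0
    D  -3    0    0    0
    E   0    4    0    0
    F   2    0    0    0
    G   0    0   -2    0
    H   0    0    4    0

Candidate y = [1, 2, 0, 0, 0, 0, 0, 0]; check y·C column-wise:
  col α: 1·0 + 2·0 + 0·-3 + 0·2 = 0
  col β: 1·0 + 2·0 + 0·-2 + 0·4 = 0
  col γ: 1·0 + 2·0 + 0·-2 + 0·4 = 0
  col δ: 1·-2 + 2·1 = 0

y = (A:1, B:2, C:0, D:0, E:0, F:0, G:0, H:0)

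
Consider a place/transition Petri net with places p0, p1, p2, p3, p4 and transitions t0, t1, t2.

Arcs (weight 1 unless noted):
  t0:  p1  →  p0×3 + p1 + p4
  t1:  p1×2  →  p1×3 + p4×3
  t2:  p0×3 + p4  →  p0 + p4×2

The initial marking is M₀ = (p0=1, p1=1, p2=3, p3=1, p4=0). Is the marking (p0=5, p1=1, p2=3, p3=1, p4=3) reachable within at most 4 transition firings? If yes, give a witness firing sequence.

YES — reachable via ⟨t0, t0, t2⟩ (3 firings)

step 1: fire t0:  (p0=1, p1=1, p2=3, p3=1, p4=0) → (p0=4, p1=1, p2=3, p3=1, p4=1)
step 2: fire t0:  (p0=4, p1=1, p2=3, p3=1, p4=1) → (p0=7, p1=1, p2=3, p3=1, p4=2)
step 3: fire t2:  (p0=7, p1=1, p2=3, p3=1, p4=2) → (p0=5, p1=1, p2=3, p3=1, p4=3)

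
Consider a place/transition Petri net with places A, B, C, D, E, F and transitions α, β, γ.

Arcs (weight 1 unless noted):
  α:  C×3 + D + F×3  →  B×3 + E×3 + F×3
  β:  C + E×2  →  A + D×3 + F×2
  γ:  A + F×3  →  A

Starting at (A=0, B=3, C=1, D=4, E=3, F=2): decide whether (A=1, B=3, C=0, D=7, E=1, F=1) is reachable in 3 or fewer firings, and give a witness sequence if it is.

step 1: fire β:  (A=0, B=3, C=1, D=4, E=3, F=2) → (A=1, B=3, C=0, D=7, E=1, F=4)
step 2: fire γ:  (A=1, B=3, C=0, D=7, E=1, F=4) → (A=1, B=3, C=0, D=7, E=1, F=1)

YES — reachable via ⟨β, γ⟩ (2 firings)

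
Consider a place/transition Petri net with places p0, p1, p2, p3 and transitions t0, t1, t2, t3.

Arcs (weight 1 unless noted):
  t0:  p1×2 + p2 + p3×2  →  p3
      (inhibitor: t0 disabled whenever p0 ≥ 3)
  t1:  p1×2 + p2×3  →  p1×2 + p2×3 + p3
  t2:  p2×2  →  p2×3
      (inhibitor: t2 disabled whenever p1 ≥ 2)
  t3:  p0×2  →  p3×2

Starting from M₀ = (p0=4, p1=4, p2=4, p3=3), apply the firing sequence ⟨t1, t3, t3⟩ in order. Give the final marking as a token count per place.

step 1: fire t1:  (p0=4, p1=4, p2=4, p3=3) → (p0=4, p1=4, p2=4, p3=4)
step 2: fire t3:  (p0=4, p1=4, p2=4, p3=4) → (p0=2, p1=4, p2=4, p3=6)
step 3: fire t3:  (p0=2, p1=4, p2=4, p3=6) → (p0=0, p1=4, p2=4, p3=8)

(p0=0, p1=4, p2=4, p3=8)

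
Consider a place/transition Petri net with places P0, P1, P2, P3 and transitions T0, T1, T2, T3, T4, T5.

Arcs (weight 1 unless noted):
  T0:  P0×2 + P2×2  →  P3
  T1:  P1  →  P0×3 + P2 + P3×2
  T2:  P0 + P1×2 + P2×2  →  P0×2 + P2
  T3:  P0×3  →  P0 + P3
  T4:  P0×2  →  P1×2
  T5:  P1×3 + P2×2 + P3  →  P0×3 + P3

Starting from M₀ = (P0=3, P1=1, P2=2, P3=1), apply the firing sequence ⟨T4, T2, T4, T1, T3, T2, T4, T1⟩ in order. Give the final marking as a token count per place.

step 1: fire T4:  (P0=3, P1=1, P2=2, P3=1) → (P0=1, P1=3, P2=2, P3=1)
step 2: fire T2:  (P0=1, P1=3, P2=2, P3=1) → (P0=2, P1=1, P2=1, P3=1)
step 3: fire T4:  (P0=2, P1=1, P2=1, P3=1) → (P0=0, P1=3, P2=1, P3=1)
step 4: fire T1:  (P0=0, P1=3, P2=1, P3=1) → (P0=3, P1=2, P2=2, P3=3)
step 5: fire T3:  (P0=3, P1=2, P2=2, P3=3) → (P0=1, P1=2, P2=2, P3=4)
step 6: fire T2:  (P0=1, P1=2, P2=2, P3=4) → (P0=2, P1=0, P2=1, P3=4)
step 7: fire T4:  (P0=2, P1=0, P2=1, P3=4) → (P0=0, P1=2, P2=1, P3=4)
step 8: fire T1:  (P0=0, P1=2, P2=1, P3=4) → (P0=3, P1=1, P2=2, P3=6)

(P0=3, P1=1, P2=2, P3=6)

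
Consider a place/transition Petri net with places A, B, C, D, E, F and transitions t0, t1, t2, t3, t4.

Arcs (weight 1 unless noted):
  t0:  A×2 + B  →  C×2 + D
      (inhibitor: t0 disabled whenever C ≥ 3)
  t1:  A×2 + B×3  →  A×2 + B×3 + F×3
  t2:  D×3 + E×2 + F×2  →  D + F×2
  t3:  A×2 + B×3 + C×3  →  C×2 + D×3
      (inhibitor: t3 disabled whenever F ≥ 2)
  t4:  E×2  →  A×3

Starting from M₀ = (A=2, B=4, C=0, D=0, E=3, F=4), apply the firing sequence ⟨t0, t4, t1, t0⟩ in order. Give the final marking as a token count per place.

(A=1, B=2, C=4, D=2, E=1, F=7)

step 1: fire t0:  (A=2, B=4, C=0, D=0, E=3, F=4) → (A=0, B=3, C=2, D=1, E=3, F=4)
step 2: fire t4:  (A=0, B=3, C=2, D=1, E=3, F=4) → (A=3, B=3, C=2, D=1, E=1, F=4)
step 3: fire t1:  (A=3, B=3, C=2, D=1, E=1, F=4) → (A=3, B=3, C=2, D=1, E=1, F=7)
step 4: fire t0:  (A=3, B=3, C=2, D=1, E=1, F=7) → (A=1, B=2, C=4, D=2, E=1, F=7)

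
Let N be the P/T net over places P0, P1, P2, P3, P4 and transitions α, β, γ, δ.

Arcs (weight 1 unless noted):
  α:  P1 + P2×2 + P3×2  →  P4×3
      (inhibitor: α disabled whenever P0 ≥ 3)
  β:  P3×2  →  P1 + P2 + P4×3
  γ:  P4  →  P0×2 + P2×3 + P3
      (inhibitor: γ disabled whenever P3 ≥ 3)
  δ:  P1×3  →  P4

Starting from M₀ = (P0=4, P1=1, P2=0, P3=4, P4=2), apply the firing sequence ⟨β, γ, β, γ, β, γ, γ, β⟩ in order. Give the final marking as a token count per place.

(P0=12, P1=5, P2=16, P3=0, P4=10)

step 1: fire β:  (P0=4, P1=1, P2=0, P3=4, P4=2) → (P0=4, P1=2, P2=1, P3=2, P4=5)
step 2: fire γ:  (P0=4, P1=2, P2=1, P3=2, P4=5) → (P0=6, P1=2, P2=4, P3=3, P4=4)
step 3: fire β:  (P0=6, P1=2, P2=4, P3=3, P4=4) → (P0=6, P1=3, P2=5, P3=1, P4=7)
step 4: fire γ:  (P0=6, P1=3, P2=5, P3=1, P4=7) → (P0=8, P1=3, P2=8, P3=2, P4=6)
step 5: fire β:  (P0=8, P1=3, P2=8, P3=2, P4=6) → (P0=8, P1=4, P2=9, P3=0, P4=9)
step 6: fire γ:  (P0=8, P1=4, P2=9, P3=0, P4=9) → (P0=10, P1=4, P2=12, P3=1, P4=8)
step 7: fire γ:  (P0=10, P1=4, P2=12, P3=1, P4=8) → (P0=12, P1=4, P2=15, P3=2, P4=7)
step 8: fire β:  (P0=12, P1=4, P2=15, P3=2, P4=7) → (P0=12, P1=5, P2=16, P3=0, P4=10)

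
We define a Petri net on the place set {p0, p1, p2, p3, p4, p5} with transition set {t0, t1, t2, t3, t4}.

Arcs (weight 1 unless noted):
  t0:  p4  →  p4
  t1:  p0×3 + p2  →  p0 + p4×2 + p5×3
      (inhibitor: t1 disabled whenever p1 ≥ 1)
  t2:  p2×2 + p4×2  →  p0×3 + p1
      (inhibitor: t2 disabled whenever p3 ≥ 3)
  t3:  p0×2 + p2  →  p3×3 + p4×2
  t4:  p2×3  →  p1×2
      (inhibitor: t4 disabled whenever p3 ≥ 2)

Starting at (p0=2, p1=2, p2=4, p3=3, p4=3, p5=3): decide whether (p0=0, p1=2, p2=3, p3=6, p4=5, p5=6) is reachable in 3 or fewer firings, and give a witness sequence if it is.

NO — not reachable within 3 firings

depth 0: 1 marking
depth 1: 2 markings reached so far
depth 2: 2 markings reached so far
(frontier empty at depth 2; search complete)
target is not among the 2 markings reachable within 3 steps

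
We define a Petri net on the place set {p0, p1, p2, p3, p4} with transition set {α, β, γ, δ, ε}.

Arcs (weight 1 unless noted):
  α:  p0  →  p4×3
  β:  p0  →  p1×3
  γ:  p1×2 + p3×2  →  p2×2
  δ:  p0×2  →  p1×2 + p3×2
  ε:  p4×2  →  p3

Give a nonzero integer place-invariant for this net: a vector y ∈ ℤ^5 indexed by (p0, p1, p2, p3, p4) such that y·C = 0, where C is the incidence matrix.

y = (p0:3, p1:1, p2:3, p3:2, p4:1)

Incidence matrix C (rows=places, cols=transitions):
        α    β    γ    δ    ε
   p0  -1   -1    0   -2    0
   p1   0    3   -2    2    0
   p2   0    0    2    0    0
   p3   0    0   -2    2    1
   p4   3    0    0    0   -2

Candidate y = [3, 1, 3, 2, 1]; check y·C column-wise:
  col α: 3·-1 + 1·0 + 3·0 + 2·0 + 1·3 = 0
  col β: 3·-1 + 1·3 + 3·0 + 2·0 + 1·0 = 0
  col γ: 3·0 + 1·-2 + 3·2 + 2·-2 + 1·0 = 0
  col δ: 3·-2 + 1·2 + 3·0 + 2·2 + 1·0 = 0
  col ε: 3·0 + 1·0 + 3·0 + 2·1 + 1·-2 = 0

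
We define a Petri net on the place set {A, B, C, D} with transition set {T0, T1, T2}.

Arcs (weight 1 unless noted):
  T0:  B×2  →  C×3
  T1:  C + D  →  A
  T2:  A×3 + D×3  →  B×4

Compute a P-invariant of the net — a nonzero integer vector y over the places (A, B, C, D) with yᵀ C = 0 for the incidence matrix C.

y = (A:3, B:3, C:2, D:1)

Incidence matrix C (rows=places, cols=transitions):
       T0   T1   T2
    A   0    1   -3
    B  -2    0    4
    C   3   -1    0
    D   0   -1   -3

Candidate y = [3, 3, 2, 1]; check y·C column-wise:
  col T0: 3·0 + 3·-2 + 2·3 + 1·0 = 0
  col T1: 3·1 + 3·0 + 2·-1 + 1·-1 = 0
  col T2: 3·-3 + 3·4 + 2·0 + 1·-3 = 0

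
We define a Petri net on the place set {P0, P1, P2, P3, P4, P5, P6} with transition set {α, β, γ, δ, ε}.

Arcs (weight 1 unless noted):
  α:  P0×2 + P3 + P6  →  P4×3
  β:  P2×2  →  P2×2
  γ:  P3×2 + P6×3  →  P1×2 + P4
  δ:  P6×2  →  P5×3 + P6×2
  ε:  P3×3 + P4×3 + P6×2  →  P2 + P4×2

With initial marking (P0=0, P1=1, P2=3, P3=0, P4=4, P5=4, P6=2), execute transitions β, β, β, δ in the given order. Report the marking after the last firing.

(P0=0, P1=1, P2=3, P3=0, P4=4, P5=7, P6=2)

step 1: fire β:  (P0=0, P1=1, P2=3, P3=0, P4=4, P5=4, P6=2) → (P0=0, P1=1, P2=3, P3=0, P4=4, P5=4, P6=2)
step 2: fire β:  (P0=0, P1=1, P2=3, P3=0, P4=4, P5=4, P6=2) → (P0=0, P1=1, P2=3, P3=0, P4=4, P5=4, P6=2)
step 3: fire β:  (P0=0, P1=1, P2=3, P3=0, P4=4, P5=4, P6=2) → (P0=0, P1=1, P2=3, P3=0, P4=4, P5=4, P6=2)
step 4: fire δ:  (P0=0, P1=1, P2=3, P3=0, P4=4, P5=4, P6=2) → (P0=0, P1=1, P2=3, P3=0, P4=4, P5=7, P6=2)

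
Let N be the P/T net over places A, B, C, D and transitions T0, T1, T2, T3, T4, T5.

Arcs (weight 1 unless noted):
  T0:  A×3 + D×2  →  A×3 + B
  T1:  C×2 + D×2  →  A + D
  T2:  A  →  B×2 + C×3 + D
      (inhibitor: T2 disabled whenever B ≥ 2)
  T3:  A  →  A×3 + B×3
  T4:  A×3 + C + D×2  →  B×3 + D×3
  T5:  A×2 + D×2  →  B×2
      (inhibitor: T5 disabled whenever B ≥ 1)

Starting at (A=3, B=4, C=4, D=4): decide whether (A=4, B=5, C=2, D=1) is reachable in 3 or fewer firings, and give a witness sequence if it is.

step 1: fire T0:  (A=3, B=4, C=4, D=4) → (A=3, B=5, C=4, D=2)
step 2: fire T1:  (A=3, B=5, C=4, D=2) → (A=4, B=5, C=2, D=1)

YES — reachable via ⟨T0, T1⟩ (2 firings)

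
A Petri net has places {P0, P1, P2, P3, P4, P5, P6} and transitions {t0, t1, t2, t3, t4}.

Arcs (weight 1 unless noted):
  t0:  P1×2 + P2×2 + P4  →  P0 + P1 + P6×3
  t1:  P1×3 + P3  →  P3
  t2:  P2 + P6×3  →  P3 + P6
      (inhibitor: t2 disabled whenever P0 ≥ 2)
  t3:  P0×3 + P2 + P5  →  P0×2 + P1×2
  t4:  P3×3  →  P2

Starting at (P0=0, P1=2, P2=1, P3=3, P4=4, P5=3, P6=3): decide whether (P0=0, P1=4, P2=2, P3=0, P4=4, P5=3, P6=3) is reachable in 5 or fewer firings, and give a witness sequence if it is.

NO — not reachable within 5 firings

depth 0: 1 marking
depth 1: 3 markings reached so far
depth 2: 5 markings reached so far
depth 3: 5 markings reached so far
(frontier empty at depth 3; search complete)
target is not among the 5 markings reachable within 5 steps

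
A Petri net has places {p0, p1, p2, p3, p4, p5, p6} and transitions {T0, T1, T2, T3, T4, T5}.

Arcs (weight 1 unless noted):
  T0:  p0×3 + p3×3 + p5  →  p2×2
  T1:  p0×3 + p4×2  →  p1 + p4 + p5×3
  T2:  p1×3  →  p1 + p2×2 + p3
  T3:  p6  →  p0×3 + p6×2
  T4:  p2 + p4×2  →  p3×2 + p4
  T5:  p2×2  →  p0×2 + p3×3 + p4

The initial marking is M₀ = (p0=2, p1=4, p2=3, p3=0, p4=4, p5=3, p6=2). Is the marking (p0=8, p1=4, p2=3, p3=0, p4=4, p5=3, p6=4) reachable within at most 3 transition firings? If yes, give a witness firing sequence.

step 1: fire T3:  (p0=2, p1=4, p2=3, p3=0, p4=4, p5=3, p6=2) → (p0=5, p1=4, p2=3, p3=0, p4=4, p5=3, p6=3)
step 2: fire T3:  (p0=5, p1=4, p2=3, p3=0, p4=4, p5=3, p6=3) → (p0=8, p1=4, p2=3, p3=0, p4=4, p5=3, p6=4)

YES — reachable via ⟨T3, T3⟩ (2 firings)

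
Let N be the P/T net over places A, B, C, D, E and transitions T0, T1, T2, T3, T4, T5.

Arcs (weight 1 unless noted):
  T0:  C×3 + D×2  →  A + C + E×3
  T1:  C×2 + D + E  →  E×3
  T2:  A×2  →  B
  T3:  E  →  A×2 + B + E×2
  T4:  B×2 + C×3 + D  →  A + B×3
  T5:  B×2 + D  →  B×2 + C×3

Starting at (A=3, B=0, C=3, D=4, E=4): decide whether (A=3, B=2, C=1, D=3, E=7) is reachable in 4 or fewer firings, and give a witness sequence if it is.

YES — reachable via ⟨T1, T2, T3⟩ (3 firings)

step 1: fire T1:  (A=3, B=0, C=3, D=4, E=4) → (A=3, B=0, C=1, D=3, E=6)
step 2: fire T2:  (A=3, B=0, C=1, D=3, E=6) → (A=1, B=1, C=1, D=3, E=6)
step 3: fire T3:  (A=1, B=1, C=1, D=3, E=6) → (A=3, B=2, C=1, D=3, E=7)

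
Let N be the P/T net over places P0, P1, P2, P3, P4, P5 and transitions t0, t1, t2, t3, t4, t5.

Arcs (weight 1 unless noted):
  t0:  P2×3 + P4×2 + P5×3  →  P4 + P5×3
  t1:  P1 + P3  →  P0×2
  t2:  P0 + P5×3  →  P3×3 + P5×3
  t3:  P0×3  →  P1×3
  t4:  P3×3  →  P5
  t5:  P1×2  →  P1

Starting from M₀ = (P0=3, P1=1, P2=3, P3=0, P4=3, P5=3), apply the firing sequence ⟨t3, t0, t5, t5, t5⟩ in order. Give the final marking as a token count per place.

(P0=0, P1=1, P2=0, P3=0, P4=2, P5=3)

step 1: fire t3:  (P0=3, P1=1, P2=3, P3=0, P4=3, P5=3) → (P0=0, P1=4, P2=3, P3=0, P4=3, P5=3)
step 2: fire t0:  (P0=0, P1=4, P2=3, P3=0, P4=3, P5=3) → (P0=0, P1=4, P2=0, P3=0, P4=2, P5=3)
step 3: fire t5:  (P0=0, P1=4, P2=0, P3=0, P4=2, P5=3) → (P0=0, P1=3, P2=0, P3=0, P4=2, P5=3)
step 4: fire t5:  (P0=0, P1=3, P2=0, P3=0, P4=2, P5=3) → (P0=0, P1=2, P2=0, P3=0, P4=2, P5=3)
step 5: fire t5:  (P0=0, P1=2, P2=0, P3=0, P4=2, P5=3) → (P0=0, P1=1, P2=0, P3=0, P4=2, P5=3)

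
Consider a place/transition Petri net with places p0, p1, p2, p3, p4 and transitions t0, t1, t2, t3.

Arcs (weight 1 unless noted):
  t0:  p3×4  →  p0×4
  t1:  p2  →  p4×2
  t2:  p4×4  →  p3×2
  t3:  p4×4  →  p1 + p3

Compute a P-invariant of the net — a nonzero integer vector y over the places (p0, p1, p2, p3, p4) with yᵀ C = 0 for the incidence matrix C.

Incidence matrix C (rows=places, cols=transitions):
       t0   t1   t2   t3
   p0   4    0    0    0
   p1   0    0    0    1
   p2   0   -1    0    0
   p3  -4    0    2    1
   p4   0    2   -4   -4

Candidate y = [2, 2, 2, 2, 1]; check y·C column-wise:
  col t0: 2·4 + 2·0 + 2·0 + 2·-4 + 1·0 = 0
  col t1: 2·0 + 2·0 + 2·-1 + 2·0 + 1·2 = 0
  col t2: 2·0 + 2·0 + 2·0 + 2·2 + 1·-4 = 0
  col t3: 2·0 + 2·1 + 2·0 + 2·1 + 1·-4 = 0

y = (p0:2, p1:2, p2:2, p3:2, p4:1)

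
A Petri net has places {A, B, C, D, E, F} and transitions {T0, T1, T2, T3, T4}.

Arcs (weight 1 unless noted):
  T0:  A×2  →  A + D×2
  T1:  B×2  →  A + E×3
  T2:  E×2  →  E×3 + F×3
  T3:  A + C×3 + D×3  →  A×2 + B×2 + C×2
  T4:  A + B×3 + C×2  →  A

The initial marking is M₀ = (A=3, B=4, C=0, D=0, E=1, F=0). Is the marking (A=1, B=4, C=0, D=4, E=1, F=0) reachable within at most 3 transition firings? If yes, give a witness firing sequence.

YES — reachable via ⟨T0, T0⟩ (2 firings)

step 1: fire T0:  (A=3, B=4, C=0, D=0, E=1, F=0) → (A=2, B=4, C=0, D=2, E=1, F=0)
step 2: fire T0:  (A=2, B=4, C=0, D=2, E=1, F=0) → (A=1, B=4, C=0, D=4, E=1, F=0)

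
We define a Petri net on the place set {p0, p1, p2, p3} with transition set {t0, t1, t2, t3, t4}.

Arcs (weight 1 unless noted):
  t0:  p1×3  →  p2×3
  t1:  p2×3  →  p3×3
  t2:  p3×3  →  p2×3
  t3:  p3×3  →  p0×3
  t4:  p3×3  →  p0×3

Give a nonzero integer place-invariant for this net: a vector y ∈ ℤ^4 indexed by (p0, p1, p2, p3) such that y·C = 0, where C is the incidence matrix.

y = (p0:1, p1:1, p2:1, p3:1)

Incidence matrix C (rows=places, cols=transitions):
       t0   t1   t2   t3   t4
   p0   0    0    0    3    3
   p1  -3    0    0    0    0
   p2   3   -3    3    0    0
   p3   0    3   -3   -3   -3

Candidate y = [1, 1, 1, 1]; check y·C column-wise:
  col t0: 1·0 + 1·-3 + 1·3 + 1·0 = 0
  col t1: 1·0 + 1·0 + 1·-3 + 1·3 = 0
  col t2: 1·0 + 1·0 + 1·3 + 1·-3 = 0
  col t3: 1·3 + 1·0 + 1·0 + 1·-3 = 0
  col t4: 1·3 + 1·0 + 1·0 + 1·-3 = 0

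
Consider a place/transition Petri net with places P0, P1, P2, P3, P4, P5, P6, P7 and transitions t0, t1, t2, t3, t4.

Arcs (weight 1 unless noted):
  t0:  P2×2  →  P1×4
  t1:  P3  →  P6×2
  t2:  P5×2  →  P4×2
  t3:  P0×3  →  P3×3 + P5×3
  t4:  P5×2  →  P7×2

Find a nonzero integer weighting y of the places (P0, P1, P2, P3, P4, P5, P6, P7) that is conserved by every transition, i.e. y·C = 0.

Incidence matrix C (rows=places, cols=transitions):
       t0   t1   t2   t3   t4
   P0   0    0    0   -3    0
   P1   4    0    0    0    0
   P2  -2    0    0    0    0
   P3   0   -1    0    3    0
   P4   0    0    2    0    0
   P5   0    0   -2    3   -2
   P6   0    2    0    0    0
   P7   0    0    0    0    2

Candidate y = [0, 1, 2, 0, 0, 0, 0, 0]; check y·C column-wise:
  col t0: 1·4 + 2·-2 = 0
  col t1: 1·0 + 2·0 + 0·-1 + 0·2 = 0
  col t2: 1·0 + 2·0 + 0·2 + 0·-2 = 0
  col t3: 0·-3 + 1·0 + 2·0 + 0·3 + 0·3 = 0
  col t4: 1·0 + 2·0 + 0·-2 + 0·2 = 0

y = (P0:0, P1:1, P2:2, P3:0, P4:0, P5:0, P6:0, P7:0)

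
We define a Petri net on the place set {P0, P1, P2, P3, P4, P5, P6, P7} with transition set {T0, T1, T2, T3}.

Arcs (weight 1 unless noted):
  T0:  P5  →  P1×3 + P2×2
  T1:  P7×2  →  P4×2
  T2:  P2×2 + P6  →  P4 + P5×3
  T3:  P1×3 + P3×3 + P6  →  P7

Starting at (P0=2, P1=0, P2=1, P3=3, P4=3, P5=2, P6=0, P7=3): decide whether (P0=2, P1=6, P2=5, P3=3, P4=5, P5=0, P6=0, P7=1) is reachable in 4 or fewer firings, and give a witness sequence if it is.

YES — reachable via ⟨T0, T0, T1⟩ (3 firings)

step 1: fire T0:  (P0=2, P1=0, P2=1, P3=3, P4=3, P5=2, P6=0, P7=3) → (P0=2, P1=3, P2=3, P3=3, P4=3, P5=1, P6=0, P7=3)
step 2: fire T0:  (P0=2, P1=3, P2=3, P3=3, P4=3, P5=1, P6=0, P7=3) → (P0=2, P1=6, P2=5, P3=3, P4=3, P5=0, P6=0, P7=3)
step 3: fire T1:  (P0=2, P1=6, P2=5, P3=3, P4=3, P5=0, P6=0, P7=3) → (P0=2, P1=6, P2=5, P3=3, P4=5, P5=0, P6=0, P7=1)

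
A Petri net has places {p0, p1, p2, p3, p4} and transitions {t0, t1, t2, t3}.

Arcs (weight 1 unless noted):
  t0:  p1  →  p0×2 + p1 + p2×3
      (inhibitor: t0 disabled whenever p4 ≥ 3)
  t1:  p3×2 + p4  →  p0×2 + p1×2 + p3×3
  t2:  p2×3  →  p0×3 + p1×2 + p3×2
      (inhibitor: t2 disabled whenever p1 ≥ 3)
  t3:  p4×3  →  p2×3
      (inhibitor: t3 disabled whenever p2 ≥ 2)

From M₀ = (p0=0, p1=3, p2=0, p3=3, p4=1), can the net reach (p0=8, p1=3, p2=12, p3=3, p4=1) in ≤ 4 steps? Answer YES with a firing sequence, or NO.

YES — reachable via ⟨t0, t0, t0, t0⟩ (4 firings)

step 1: fire t0:  (p0=0, p1=3, p2=0, p3=3, p4=1) → (p0=2, p1=3, p2=3, p3=3, p4=1)
step 2: fire t0:  (p0=2, p1=3, p2=3, p3=3, p4=1) → (p0=4, p1=3, p2=6, p3=3, p4=1)
step 3: fire t0:  (p0=4, p1=3, p2=6, p3=3, p4=1) → (p0=6, p1=3, p2=9, p3=3, p4=1)
step 4: fire t0:  (p0=6, p1=3, p2=9, p3=3, p4=1) → (p0=8, p1=3, p2=12, p3=3, p4=1)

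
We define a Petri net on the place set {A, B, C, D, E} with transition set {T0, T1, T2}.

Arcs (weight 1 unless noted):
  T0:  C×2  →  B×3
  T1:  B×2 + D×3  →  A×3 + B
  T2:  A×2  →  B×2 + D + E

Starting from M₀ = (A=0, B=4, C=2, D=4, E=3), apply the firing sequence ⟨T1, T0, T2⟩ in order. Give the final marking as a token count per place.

(A=1, B=8, C=0, D=2, E=4)

step 1: fire T1:  (A=0, B=4, C=2, D=4, E=3) → (A=3, B=3, C=2, D=1, E=3)
step 2: fire T0:  (A=3, B=3, C=2, D=1, E=3) → (A=3, B=6, C=0, D=1, E=3)
step 3: fire T2:  (A=3, B=6, C=0, D=1, E=3) → (A=1, B=8, C=0, D=2, E=4)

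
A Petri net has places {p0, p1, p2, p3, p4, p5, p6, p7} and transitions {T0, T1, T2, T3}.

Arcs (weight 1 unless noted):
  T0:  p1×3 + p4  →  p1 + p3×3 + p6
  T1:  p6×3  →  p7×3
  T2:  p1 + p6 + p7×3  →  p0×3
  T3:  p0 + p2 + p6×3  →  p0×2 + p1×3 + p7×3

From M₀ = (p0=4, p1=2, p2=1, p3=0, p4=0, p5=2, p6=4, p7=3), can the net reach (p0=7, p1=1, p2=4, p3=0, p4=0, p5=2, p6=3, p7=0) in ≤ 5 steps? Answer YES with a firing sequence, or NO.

depth 0: 1 marking
depth 1: 4 markings reached so far
depth 2: 6 markings reached so far
depth 3: 6 markings reached so far
(frontier empty at depth 3; search complete)
target is not among the 6 markings reachable within 5 steps

NO — not reachable within 5 firings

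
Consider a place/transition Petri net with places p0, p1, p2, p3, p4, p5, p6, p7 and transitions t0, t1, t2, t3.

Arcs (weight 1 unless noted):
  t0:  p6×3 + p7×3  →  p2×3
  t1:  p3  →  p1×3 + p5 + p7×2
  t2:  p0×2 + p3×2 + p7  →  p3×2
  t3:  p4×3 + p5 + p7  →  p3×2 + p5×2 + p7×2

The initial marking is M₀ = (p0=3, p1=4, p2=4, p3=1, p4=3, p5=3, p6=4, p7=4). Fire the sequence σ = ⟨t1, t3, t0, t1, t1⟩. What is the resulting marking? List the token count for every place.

(p0=3, p1=13, p2=7, p3=0, p4=0, p5=7, p6=1, p7=8)

step 1: fire t1:  (p0=3, p1=4, p2=4, p3=1, p4=3, p5=3, p6=4, p7=4) → (p0=3, p1=7, p2=4, p3=0, p4=3, p5=4, p6=4, p7=6)
step 2: fire t3:  (p0=3, p1=7, p2=4, p3=0, p4=3, p5=4, p6=4, p7=6) → (p0=3, p1=7, p2=4, p3=2, p4=0, p5=5, p6=4, p7=7)
step 3: fire t0:  (p0=3, p1=7, p2=4, p3=2, p4=0, p5=5, p6=4, p7=7) → (p0=3, p1=7, p2=7, p3=2, p4=0, p5=5, p6=1, p7=4)
step 4: fire t1:  (p0=3, p1=7, p2=7, p3=2, p4=0, p5=5, p6=1, p7=4) → (p0=3, p1=10, p2=7, p3=1, p4=0, p5=6, p6=1, p7=6)
step 5: fire t1:  (p0=3, p1=10, p2=7, p3=1, p4=0, p5=6, p6=1, p7=6) → (p0=3, p1=13, p2=7, p3=0, p4=0, p5=7, p6=1, p7=8)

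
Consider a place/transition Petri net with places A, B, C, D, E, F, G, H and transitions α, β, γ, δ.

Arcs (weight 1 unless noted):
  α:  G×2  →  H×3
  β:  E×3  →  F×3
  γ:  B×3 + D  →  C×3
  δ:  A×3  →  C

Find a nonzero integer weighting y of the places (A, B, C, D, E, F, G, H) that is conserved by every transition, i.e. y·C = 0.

y = (A:1, B:3, C:3, D:0, E:0, F:0, G:0, H:0)

Incidence matrix C (rows=places, cols=transitions):
        α    β    γ    δ
    A   0    0    0   -3
    B   0    0   -3    0
    C   0    0    3    1
    D   0    0   -1    0
    E   0   -3    0    0
    F   0    3    0    0
    G  -2    0    0    0
    H   3    0    0    0

Candidate y = [1, 3, 3, 0, 0, 0, 0, 0]; check y·C column-wise:
  col α: 1·0 + 3·0 + 3·0 + 0·-2 + 0·3 = 0
  col β: 1·0 + 3·0 + 3·0 + 0·-3 + 0·3 = 0
  col γ: 1·0 + 3·-3 + 3·3 + 0·-1 = 0
  col δ: 1·-3 + 3·0 + 3·1 = 0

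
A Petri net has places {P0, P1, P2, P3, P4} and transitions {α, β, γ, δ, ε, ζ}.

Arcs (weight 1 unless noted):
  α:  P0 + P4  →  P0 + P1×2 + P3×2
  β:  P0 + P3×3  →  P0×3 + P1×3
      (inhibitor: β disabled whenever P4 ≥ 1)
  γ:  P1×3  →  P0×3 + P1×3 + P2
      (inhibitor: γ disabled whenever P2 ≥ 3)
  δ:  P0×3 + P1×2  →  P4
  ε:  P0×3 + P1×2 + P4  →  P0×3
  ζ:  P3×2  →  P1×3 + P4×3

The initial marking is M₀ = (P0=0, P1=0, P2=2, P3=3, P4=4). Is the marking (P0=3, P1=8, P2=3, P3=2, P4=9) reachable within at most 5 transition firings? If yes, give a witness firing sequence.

depth 0: 1 marking
depth 1: 2 markings reached so far
depth 2: 3 markings reached so far
depth 3: 6 markings reached so far
depth 4: 10 markings reached so far
depth 5: 18 markings reached so far
target is not among the 18 markings reachable within 5 steps

NO — not reachable within 5 firings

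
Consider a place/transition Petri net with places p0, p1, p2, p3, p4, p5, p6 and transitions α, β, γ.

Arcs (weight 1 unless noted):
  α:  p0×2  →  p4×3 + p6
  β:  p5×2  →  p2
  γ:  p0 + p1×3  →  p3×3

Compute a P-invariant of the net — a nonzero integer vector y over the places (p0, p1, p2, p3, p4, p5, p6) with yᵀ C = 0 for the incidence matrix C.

y = (p0:0, p1:1, p2:0, p3:1, p4:0, p5:0, p6:0)

Incidence matrix C (rows=places, cols=transitions):
        α    β    γ
   p0  -2    0   -1
   p1   0    0   -3
   p2   0    1    0
   p3   0    0    3
   p4   3    0    0
   p5   0   -2    0
   p6   1    0    0

Candidate y = [0, 1, 0, 1, 0, 0, 0]; check y·C column-wise:
  col α: 0·-2 + 1·0 + 1·0 + 0·3 + 0·1 = 0
  col β: 1·0 + 0·1 + 1·0 + 0·-2 = 0
  col γ: 0·-1 + 1·-3 + 1·3 = 0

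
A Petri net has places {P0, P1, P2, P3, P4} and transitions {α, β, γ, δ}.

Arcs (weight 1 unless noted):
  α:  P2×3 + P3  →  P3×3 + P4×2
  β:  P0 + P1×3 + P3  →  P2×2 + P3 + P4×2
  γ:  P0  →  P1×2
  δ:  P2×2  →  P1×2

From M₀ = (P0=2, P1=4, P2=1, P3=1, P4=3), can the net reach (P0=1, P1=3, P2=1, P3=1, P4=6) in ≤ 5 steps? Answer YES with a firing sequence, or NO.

depth 0: 1 marking
depth 1: 3 markings reached so far
depth 2: 7 markings reached so far
depth 3: 10 markings reached so far
depth 4: 12 markings reached so far
depth 5: 12 markings reached so far
(frontier empty at depth 5; search complete)
target is not among the 12 markings reachable within 5 steps

NO — not reachable within 5 firings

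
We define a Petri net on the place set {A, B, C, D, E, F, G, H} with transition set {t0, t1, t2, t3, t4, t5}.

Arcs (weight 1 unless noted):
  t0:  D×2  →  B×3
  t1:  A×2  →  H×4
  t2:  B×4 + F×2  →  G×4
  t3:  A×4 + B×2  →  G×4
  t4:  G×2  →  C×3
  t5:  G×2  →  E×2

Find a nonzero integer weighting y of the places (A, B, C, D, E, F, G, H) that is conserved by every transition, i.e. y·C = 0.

y = (A:0, B:6, C:2, D:9, E:3, F:-6, G:3, H:0)

Incidence matrix C (rows=places, cols=transitions):
       t0   t1   t2   t3   t4   t5
    A   0   -2    0   -4    0    0
    B   3    0   -4   -2    0    0
    C   0    0    0    0    3    0
    D  -2    0    0    0    0    0
    E   0    0    0    0    0    2
    F   0    0   -2    0    0    0
    G   0    0    4    4   -2   -2
    H   0    4    0    0    0    0

Candidate y = [0, 6, 2, 9, 3, -6, 3, 0]; check y·C column-wise:
  col t0: 6·3 + 2·0 + 9·-2 + 3·0 + -6·0 + 3·0 = 0
  col t1: 0·-2 + 6·0 + 2·0 + 9·0 + 3·0 + -6·0 + 3·0 + 0·4 = 0
  col t2: 6·-4 + 2·0 + 9·0 + 3·0 + -6·-2 + 3·4 = 0
  col t3: 0·-4 + 6·-2 + 2·0 + 9·0 + 3·0 + -6·0 + 3·4 = 0
  col t4: 6·0 + 2·3 + 9·0 + 3·0 + -6·0 + 3·-2 = 0
  col t5: 6·0 + 2·0 + 9·0 + 3·2 + -6·0 + 3·-2 = 0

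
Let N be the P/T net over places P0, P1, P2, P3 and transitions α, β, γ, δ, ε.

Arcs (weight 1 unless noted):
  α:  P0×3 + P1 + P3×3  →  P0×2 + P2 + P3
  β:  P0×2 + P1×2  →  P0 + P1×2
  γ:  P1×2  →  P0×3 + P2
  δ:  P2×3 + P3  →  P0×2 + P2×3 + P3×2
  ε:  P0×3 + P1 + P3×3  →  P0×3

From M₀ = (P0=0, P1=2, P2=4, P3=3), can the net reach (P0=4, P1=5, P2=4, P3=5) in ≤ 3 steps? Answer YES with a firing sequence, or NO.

depth 0: 1 marking
depth 1: 3 markings reached so far
depth 2: 6 markings reached so far
depth 3: 12 markings reached so far
target is not among the 12 markings reachable within 3 steps

NO — not reachable within 3 firings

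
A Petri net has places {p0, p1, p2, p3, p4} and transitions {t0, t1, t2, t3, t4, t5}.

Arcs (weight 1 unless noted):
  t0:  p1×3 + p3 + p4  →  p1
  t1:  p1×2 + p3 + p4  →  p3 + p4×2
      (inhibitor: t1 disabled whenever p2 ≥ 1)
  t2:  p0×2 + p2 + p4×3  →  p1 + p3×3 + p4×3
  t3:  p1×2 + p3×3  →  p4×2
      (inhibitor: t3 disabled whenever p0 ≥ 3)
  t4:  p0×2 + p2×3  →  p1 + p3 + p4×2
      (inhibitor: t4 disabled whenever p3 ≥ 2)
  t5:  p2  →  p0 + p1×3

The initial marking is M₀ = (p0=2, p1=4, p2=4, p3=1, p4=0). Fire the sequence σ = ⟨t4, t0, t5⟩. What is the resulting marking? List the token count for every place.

step 1: fire t4:  (p0=2, p1=4, p2=4, p3=1, p4=0) → (p0=0, p1=5, p2=1, p3=2, p4=2)
step 2: fire t0:  (p0=0, p1=5, p2=1, p3=2, p4=2) → (p0=0, p1=3, p2=1, p3=1, p4=1)
step 3: fire t5:  (p0=0, p1=3, p2=1, p3=1, p4=1) → (p0=1, p1=6, p2=0, p3=1, p4=1)

(p0=1, p1=6, p2=0, p3=1, p4=1)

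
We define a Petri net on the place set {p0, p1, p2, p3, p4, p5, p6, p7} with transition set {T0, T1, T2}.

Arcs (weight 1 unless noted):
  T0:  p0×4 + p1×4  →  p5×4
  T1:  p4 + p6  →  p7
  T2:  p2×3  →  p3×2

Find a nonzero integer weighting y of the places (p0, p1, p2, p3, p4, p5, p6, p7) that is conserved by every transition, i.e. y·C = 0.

Incidence matrix C (rows=places, cols=transitions):
       T0   T1   T2
   p0  -4    0    0
   p1  -4    0    0
   p2   0    0   -3
   p3   0    0    2
   p4   0   -1    0
   p5   4    0    0
   p6   0   -1    0
   p7   0    1    0

Candidate y = [1, -1, 0, 0, 0, 0, 0, 0]; check y·C column-wise:
  col T0: 1·-4 + -1·-4 + 0·4 = 0
  col T1: 1·0 + -1·0 + 0·-1 + 0·-1 + 0·1 = 0
  col T2: 1·0 + -1·0 + 0·-3 + 0·2 = 0

y = (p0:1, p1:-1, p2:0, p3:0, p4:0, p5:0, p6:0, p7:0)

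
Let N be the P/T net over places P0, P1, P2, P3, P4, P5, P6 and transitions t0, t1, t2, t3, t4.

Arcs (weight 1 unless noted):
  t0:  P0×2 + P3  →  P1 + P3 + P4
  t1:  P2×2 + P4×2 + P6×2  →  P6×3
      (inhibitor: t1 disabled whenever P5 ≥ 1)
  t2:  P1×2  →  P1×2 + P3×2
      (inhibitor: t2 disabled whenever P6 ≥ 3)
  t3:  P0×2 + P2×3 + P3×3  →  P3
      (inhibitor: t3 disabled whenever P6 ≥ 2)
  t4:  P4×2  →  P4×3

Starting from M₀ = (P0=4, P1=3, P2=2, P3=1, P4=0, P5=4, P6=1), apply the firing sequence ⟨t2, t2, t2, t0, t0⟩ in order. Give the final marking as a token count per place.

(P0=0, P1=5, P2=2, P3=7, P4=2, P5=4, P6=1)

step 1: fire t2:  (P0=4, P1=3, P2=2, P3=1, P4=0, P5=4, P6=1) → (P0=4, P1=3, P2=2, P3=3, P4=0, P5=4, P6=1)
step 2: fire t2:  (P0=4, P1=3, P2=2, P3=3, P4=0, P5=4, P6=1) → (P0=4, P1=3, P2=2, P3=5, P4=0, P5=4, P6=1)
step 3: fire t2:  (P0=4, P1=3, P2=2, P3=5, P4=0, P5=4, P6=1) → (P0=4, P1=3, P2=2, P3=7, P4=0, P5=4, P6=1)
step 4: fire t0:  (P0=4, P1=3, P2=2, P3=7, P4=0, P5=4, P6=1) → (P0=2, P1=4, P2=2, P3=7, P4=1, P5=4, P6=1)
step 5: fire t0:  (P0=2, P1=4, P2=2, P3=7, P4=1, P5=4, P6=1) → (P0=0, P1=5, P2=2, P3=7, P4=2, P5=4, P6=1)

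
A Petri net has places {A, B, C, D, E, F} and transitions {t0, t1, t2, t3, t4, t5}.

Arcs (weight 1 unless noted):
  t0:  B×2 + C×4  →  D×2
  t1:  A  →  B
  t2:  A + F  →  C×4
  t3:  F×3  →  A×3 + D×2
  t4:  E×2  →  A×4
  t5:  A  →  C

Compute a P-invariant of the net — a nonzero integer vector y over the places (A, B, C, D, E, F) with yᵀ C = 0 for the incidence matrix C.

Incidence matrix C (rows=places, cols=transitions):
       t0   t1   t2   t3   t4   t5
    A   0   -1   -1    3    4   -1
    B  -2    1    0    0    0    0
    C  -4    0    4    0    0    1
    D   2    0    0    2    0    0
    E   0    0    0    0   -2    0
    F   0    0   -1   -3    0    0

Candidate y = [1, 1, 1, 3, 2, 3]; check y·C column-wise:
  col t0: 1·0 + 1·-2 + 1·-4 + 3·2 + 2·0 + 3·0 = 0
  col t1: 1·-1 + 1·1 + 1·0 + 3·0 + 2·0 + 3·0 = 0
  col t2: 1·-1 + 1·0 + 1·4 + 3·0 + 2·0 + 3·-1 = 0
  col t3: 1·3 + 1·0 + 1·0 + 3·2 + 2·0 + 3·-3 = 0
  col t4: 1·4 + 1·0 + 1·0 + 3·0 + 2·-2 + 3·0 = 0
  col t5: 1·-1 + 1·0 + 1·1 + 3·0 + 2·0 + 3·0 = 0

y = (A:1, B:1, C:1, D:3, E:2, F:3)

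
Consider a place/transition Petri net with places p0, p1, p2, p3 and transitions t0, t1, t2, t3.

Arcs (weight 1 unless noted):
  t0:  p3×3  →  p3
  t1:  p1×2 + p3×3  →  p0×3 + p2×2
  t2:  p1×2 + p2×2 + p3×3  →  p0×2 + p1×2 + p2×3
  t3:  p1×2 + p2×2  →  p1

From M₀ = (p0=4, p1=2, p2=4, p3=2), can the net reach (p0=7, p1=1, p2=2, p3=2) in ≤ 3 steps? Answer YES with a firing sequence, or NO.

depth 0: 1 marking
depth 1: 2 markings reached so far
depth 2: 2 markings reached so far
(frontier empty at depth 2; search complete)
target is not among the 2 markings reachable within 3 steps

NO — not reachable within 3 firings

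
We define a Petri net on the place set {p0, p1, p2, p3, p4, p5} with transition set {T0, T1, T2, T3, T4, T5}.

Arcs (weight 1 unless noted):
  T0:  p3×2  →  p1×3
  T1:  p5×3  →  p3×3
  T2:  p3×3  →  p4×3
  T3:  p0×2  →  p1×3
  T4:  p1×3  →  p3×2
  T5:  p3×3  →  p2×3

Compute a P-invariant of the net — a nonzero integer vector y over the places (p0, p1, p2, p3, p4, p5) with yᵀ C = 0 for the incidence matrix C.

Incidence matrix C (rows=places, cols=transitions):
       T0   T1   T2   T3   T4   T5
   p0   0    0    0   -2    0    0
   p1   3    0    0    3   -3    0
   p2   0    0    0    0    0    3
   p3  -2    3   -3    0    2   -3
   p4   0    0    3    0    0    0
   p5   0   -3    0    0    0    0

Candidate y = [3, 2, 3, 3, 3, 3]; check y·C column-wise:
  col T0: 3·0 + 2·3 + 3·0 + 3·-2 + 3·0 + 3·0 = 0
  col T1: 3·0 + 2·0 + 3·0 + 3·3 + 3·0 + 3·-3 = 0
  col T2: 3·0 + 2·0 + 3·0 + 3·-3 + 3·3 + 3·0 = 0
  col T3: 3·-2 + 2·3 + 3·0 + 3·0 + 3·0 + 3·0 = 0
  col T4: 3·0 + 2·-3 + 3·0 + 3·2 + 3·0 + 3·0 = 0
  col T5: 3·0 + 2·0 + 3·3 + 3·-3 + 3·0 + 3·0 = 0

y = (p0:3, p1:2, p2:3, p3:3, p4:3, p5:3)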